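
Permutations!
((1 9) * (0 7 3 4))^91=((0 7 3 4)(1 9))^91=(0 4 3 7)(1 9)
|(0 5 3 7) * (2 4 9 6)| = |(0 5 3 7)(2 4 9 6)| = 4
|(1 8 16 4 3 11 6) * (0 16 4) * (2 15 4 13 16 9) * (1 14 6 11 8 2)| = |(0 9 1 2 15 4 3 8 13 16)(6 14)| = 10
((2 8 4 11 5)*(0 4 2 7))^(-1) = ((0 4 11 5 7)(2 8))^(-1) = (0 7 5 11 4)(2 8)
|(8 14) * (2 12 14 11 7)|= |(2 12 14 8 11 7)|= 6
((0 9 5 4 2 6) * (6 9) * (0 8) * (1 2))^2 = (0 8 6)(1 9 4 2 5)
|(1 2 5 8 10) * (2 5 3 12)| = |(1 5 8 10)(2 3 12)| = 12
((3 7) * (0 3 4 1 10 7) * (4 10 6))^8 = (10)(1 4 6)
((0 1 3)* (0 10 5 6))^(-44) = (0 5 3)(1 6 10)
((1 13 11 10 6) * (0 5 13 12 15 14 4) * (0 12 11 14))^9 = (0 13 4 15 5 14 12)(1 11 10 6)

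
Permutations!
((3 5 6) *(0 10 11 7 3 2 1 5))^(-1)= (0 3 7 11 10)(1 2 6 5)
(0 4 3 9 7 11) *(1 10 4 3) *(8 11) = (0 3 9 7 8 11)(1 10 4) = [3, 10, 2, 9, 1, 5, 6, 8, 11, 7, 4, 0]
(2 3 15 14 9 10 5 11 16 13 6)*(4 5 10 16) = (2 3 15 14 9 16 13 6)(4 5 11) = [0, 1, 3, 15, 5, 11, 2, 7, 8, 16, 10, 4, 12, 6, 9, 14, 13]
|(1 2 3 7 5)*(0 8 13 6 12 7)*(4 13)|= |(0 8 4 13 6 12 7 5 1 2 3)|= 11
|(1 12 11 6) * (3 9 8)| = |(1 12 11 6)(3 9 8)| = 12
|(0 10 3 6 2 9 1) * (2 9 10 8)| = 8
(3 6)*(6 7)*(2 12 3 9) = (2 12 3 7 6 9) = [0, 1, 12, 7, 4, 5, 9, 6, 8, 2, 10, 11, 3]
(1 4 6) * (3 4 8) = (1 8 3 4 6) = [0, 8, 2, 4, 6, 5, 1, 7, 3]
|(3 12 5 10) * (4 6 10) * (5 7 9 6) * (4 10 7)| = 15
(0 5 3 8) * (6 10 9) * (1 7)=(0 5 3 8)(1 7)(6 10 9)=[5, 7, 2, 8, 4, 3, 10, 1, 0, 6, 9]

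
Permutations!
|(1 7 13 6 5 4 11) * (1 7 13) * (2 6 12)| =9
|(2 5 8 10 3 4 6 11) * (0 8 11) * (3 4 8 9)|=21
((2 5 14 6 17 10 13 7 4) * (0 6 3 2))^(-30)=(0 7 10 6 4 13 17)(2 14)(3 5)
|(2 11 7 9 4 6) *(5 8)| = 6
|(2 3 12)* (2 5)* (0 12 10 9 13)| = 8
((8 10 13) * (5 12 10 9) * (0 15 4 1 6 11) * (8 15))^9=(0 1 13 5)(4 10 9 11)(6 15 12 8)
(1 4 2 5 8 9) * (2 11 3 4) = [0, 2, 5, 4, 11, 8, 6, 7, 9, 1, 10, 3] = (1 2 5 8 9)(3 4 11)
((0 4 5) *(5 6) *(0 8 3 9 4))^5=((3 9 4 6 5 8))^5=(3 8 5 6 4 9)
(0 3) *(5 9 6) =(0 3)(5 9 6) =[3, 1, 2, 0, 4, 9, 5, 7, 8, 6]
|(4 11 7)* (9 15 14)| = |(4 11 7)(9 15 14)| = 3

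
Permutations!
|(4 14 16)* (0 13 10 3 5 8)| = |(0 13 10 3 5 8)(4 14 16)| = 6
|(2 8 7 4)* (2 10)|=5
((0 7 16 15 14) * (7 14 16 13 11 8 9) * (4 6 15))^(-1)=(0 14)(4 16 15 6)(7 9 8 11 13)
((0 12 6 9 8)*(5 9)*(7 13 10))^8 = ((0 12 6 5 9 8)(7 13 10))^8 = (0 6 9)(5 8 12)(7 10 13)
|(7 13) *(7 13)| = 1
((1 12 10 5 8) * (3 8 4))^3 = (1 5 8 10 3 12 4)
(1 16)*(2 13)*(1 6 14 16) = (2 13)(6 14 16) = [0, 1, 13, 3, 4, 5, 14, 7, 8, 9, 10, 11, 12, 2, 16, 15, 6]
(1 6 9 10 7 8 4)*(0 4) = [4, 6, 2, 3, 1, 5, 9, 8, 0, 10, 7] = (0 4 1 6 9 10 7 8)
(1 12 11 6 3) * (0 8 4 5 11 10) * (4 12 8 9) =(0 9 4 5 11 6 3 1 8 12 10) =[9, 8, 2, 1, 5, 11, 3, 7, 12, 4, 0, 6, 10]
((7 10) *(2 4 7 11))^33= ((2 4 7 10 11))^33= (2 10 4 11 7)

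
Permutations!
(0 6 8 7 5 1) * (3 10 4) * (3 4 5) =[6, 0, 2, 10, 4, 1, 8, 3, 7, 9, 5] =(0 6 8 7 3 10 5 1)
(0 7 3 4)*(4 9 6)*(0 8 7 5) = [5, 1, 2, 9, 8, 0, 4, 3, 7, 6] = (0 5)(3 9 6 4 8 7)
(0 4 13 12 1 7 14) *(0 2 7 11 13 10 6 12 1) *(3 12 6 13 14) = (0 4 10 13 1 11 14 2 7 3 12) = [4, 11, 7, 12, 10, 5, 6, 3, 8, 9, 13, 14, 0, 1, 2]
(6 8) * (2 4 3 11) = (2 4 3 11)(6 8) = [0, 1, 4, 11, 3, 5, 8, 7, 6, 9, 10, 2]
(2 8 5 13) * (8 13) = (2 13)(5 8) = [0, 1, 13, 3, 4, 8, 6, 7, 5, 9, 10, 11, 12, 2]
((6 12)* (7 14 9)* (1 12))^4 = ((1 12 6)(7 14 9))^4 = (1 12 6)(7 14 9)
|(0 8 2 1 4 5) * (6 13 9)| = 6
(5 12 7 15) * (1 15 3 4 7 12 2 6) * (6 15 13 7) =(1 13 7 3 4 6)(2 15 5) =[0, 13, 15, 4, 6, 2, 1, 3, 8, 9, 10, 11, 12, 7, 14, 5]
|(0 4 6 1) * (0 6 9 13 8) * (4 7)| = |(0 7 4 9 13 8)(1 6)| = 6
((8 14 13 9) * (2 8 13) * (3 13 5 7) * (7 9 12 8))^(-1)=(2 14 8 12 13 3 7)(5 9)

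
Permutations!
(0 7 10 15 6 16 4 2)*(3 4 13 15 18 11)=[7, 1, 0, 4, 2, 5, 16, 10, 8, 9, 18, 3, 12, 15, 14, 6, 13, 17, 11]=(0 7 10 18 11 3 4 2)(6 16 13 15)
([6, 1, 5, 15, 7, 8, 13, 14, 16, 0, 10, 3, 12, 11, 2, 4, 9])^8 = (0 14 13 5 3 16 4)(2 11 8 15 9 7 6)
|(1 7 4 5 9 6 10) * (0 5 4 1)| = 10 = |(0 5 9 6 10)(1 7)|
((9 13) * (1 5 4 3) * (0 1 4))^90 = ((0 1 5)(3 4)(9 13))^90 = (13)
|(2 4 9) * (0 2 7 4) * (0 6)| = |(0 2 6)(4 9 7)| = 3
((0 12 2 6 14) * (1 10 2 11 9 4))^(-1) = (0 14 6 2 10 1 4 9 11 12)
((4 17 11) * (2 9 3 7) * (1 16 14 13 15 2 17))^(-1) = (1 4 11 17 7 3 9 2 15 13 14 16) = ((1 16 14 13 15 2 9 3 7 17 11 4))^(-1)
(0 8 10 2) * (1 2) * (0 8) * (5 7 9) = [0, 2, 8, 3, 4, 7, 6, 9, 10, 5, 1] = (1 2 8 10)(5 7 9)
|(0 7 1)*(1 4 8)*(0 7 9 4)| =6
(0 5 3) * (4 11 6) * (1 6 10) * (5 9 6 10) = [9, 10, 2, 0, 11, 3, 4, 7, 8, 6, 1, 5] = (0 9 6 4 11 5 3)(1 10)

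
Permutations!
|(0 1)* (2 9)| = |(0 1)(2 9)| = 2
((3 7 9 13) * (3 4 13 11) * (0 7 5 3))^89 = ((0 7 9 11)(3 5)(4 13))^89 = (0 7 9 11)(3 5)(4 13)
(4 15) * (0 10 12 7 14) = [10, 1, 2, 3, 15, 5, 6, 14, 8, 9, 12, 11, 7, 13, 0, 4] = (0 10 12 7 14)(4 15)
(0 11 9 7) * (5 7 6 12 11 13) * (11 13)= (0 11 9 6 12 13 5 7)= [11, 1, 2, 3, 4, 7, 12, 0, 8, 6, 10, 9, 13, 5]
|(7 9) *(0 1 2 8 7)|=6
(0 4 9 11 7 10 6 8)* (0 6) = [4, 1, 2, 3, 9, 5, 8, 10, 6, 11, 0, 7] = (0 4 9 11 7 10)(6 8)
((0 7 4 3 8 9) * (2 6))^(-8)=(0 8 4)(3 7 9)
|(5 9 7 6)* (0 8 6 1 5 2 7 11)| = 9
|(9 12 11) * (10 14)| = 6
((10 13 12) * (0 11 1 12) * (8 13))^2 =((0 11 1 12 10 8 13))^2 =(0 1 10 13 11 12 8)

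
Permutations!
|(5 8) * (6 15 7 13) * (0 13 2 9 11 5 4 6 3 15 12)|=13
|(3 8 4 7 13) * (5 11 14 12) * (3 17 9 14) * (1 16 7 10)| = 14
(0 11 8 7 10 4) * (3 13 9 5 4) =[11, 1, 2, 13, 0, 4, 6, 10, 7, 5, 3, 8, 12, 9] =(0 11 8 7 10 3 13 9 5 4)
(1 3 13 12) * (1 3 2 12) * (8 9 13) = [0, 2, 12, 8, 4, 5, 6, 7, 9, 13, 10, 11, 3, 1] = (1 2 12 3 8 9 13)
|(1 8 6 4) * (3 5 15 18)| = |(1 8 6 4)(3 5 15 18)| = 4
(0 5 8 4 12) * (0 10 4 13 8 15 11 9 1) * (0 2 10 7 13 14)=(0 5 15 11 9 1 2 10 4 12 7 13 8 14)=[5, 2, 10, 3, 12, 15, 6, 13, 14, 1, 4, 9, 7, 8, 0, 11]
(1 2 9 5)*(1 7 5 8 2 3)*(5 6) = (1 3)(2 9 8)(5 7 6) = [0, 3, 9, 1, 4, 7, 5, 6, 2, 8]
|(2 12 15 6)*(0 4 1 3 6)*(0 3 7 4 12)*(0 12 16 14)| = 15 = |(0 16 14)(1 7 4)(2 12 15 3 6)|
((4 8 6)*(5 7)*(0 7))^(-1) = (0 5 7)(4 6 8)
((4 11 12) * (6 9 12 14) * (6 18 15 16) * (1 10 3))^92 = (1 3 10)(4 14 15 6 12 11 18 16 9) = ((1 10 3)(4 11 14 18 15 16 6 9 12))^92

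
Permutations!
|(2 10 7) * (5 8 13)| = |(2 10 7)(5 8 13)| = 3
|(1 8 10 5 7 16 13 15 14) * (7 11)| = |(1 8 10 5 11 7 16 13 15 14)| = 10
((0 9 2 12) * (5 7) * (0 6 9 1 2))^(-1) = ((0 1 2 12 6 9)(5 7))^(-1) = (0 9 6 12 2 1)(5 7)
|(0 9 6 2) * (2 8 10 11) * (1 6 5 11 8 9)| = 14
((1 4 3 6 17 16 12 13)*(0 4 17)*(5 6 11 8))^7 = (1 16 13 17 12)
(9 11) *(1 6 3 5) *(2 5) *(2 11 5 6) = [0, 2, 6, 11, 4, 1, 3, 7, 8, 5, 10, 9] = (1 2 6 3 11 9 5)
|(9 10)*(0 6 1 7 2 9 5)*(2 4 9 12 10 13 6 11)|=6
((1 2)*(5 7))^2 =((1 2)(5 7))^2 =(7)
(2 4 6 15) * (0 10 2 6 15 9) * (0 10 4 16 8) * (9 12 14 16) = [4, 1, 9, 3, 15, 5, 12, 7, 0, 10, 2, 11, 14, 13, 16, 6, 8] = (0 4 15 6 12 14 16 8)(2 9 10)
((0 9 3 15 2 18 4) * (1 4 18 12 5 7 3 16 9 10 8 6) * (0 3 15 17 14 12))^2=((18)(0 10 8 6 1 4 3 17 14 12 5 7 15 2)(9 16))^2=(18)(0 8 1 3 14 5 15)(2 10 6 4 17 12 7)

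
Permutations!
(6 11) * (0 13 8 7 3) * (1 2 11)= (0 13 8 7 3)(1 2 11 6)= [13, 2, 11, 0, 4, 5, 1, 3, 7, 9, 10, 6, 12, 8]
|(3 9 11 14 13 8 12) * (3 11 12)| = 7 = |(3 9 12 11 14 13 8)|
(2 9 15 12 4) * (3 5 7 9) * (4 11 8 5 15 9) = (2 3 15 12 11 8 5 7 4) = [0, 1, 3, 15, 2, 7, 6, 4, 5, 9, 10, 8, 11, 13, 14, 12]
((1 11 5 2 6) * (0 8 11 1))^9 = ((0 8 11 5 2 6))^9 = (0 5)(2 8)(6 11)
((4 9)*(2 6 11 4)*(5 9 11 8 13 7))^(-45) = (2 7 6 5 8 9 13)(4 11)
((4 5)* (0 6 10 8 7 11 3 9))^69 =(0 11 10 9 7 6 3 8)(4 5)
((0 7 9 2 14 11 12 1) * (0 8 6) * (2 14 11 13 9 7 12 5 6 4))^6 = ((0 12 1 8 4 2 11 5 6)(9 14 13))^6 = (14)(0 11 8)(1 6 2)(4 12 5)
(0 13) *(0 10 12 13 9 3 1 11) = (0 9 3 1 11)(10 12 13) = [9, 11, 2, 1, 4, 5, 6, 7, 8, 3, 12, 0, 13, 10]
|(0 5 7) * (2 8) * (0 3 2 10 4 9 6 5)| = 9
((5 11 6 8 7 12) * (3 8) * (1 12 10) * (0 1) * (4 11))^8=(0 8 11 12 10 3 4 1 7 6 5)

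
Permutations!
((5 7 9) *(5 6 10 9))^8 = (6 9 10)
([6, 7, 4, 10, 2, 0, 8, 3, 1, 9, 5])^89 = (0 6 8 1 7 3 10 5)(2 4)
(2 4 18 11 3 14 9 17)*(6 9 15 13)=[0, 1, 4, 14, 18, 5, 9, 7, 8, 17, 10, 3, 12, 6, 15, 13, 16, 2, 11]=(2 4 18 11 3 14 15 13 6 9 17)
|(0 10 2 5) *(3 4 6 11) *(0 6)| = 8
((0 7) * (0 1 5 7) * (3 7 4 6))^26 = (1 4 3)(5 6 7)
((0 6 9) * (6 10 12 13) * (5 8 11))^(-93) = ((0 10 12 13 6 9)(5 8 11))^(-93) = (0 13)(6 10)(9 12)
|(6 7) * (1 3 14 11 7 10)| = |(1 3 14 11 7 6 10)| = 7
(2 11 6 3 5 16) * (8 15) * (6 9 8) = [0, 1, 11, 5, 4, 16, 3, 7, 15, 8, 10, 9, 12, 13, 14, 6, 2] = (2 11 9 8 15 6 3 5 16)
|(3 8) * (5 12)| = 2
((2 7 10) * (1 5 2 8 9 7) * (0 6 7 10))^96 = (10)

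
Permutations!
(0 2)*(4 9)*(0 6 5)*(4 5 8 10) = [2, 1, 6, 3, 9, 0, 8, 7, 10, 5, 4] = (0 2 6 8 10 4 9 5)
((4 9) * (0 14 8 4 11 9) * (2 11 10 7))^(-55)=(0 14 8 4)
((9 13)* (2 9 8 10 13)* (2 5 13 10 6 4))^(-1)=((2 9 5 13 8 6 4))^(-1)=(2 4 6 8 13 5 9)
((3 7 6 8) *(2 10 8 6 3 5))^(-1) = ((2 10 8 5)(3 7))^(-1) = (2 5 8 10)(3 7)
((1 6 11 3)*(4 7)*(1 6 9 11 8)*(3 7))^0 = ((1 9 11 7 4 3 6 8))^0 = (11)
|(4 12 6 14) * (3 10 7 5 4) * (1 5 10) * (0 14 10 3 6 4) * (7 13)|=|(0 14 6 10 13 7 3 1 5)(4 12)|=18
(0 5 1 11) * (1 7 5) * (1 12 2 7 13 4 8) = [12, 11, 7, 3, 8, 13, 6, 5, 1, 9, 10, 0, 2, 4] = (0 12 2 7 5 13 4 8 1 11)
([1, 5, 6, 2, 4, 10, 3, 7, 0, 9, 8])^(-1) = (0 8 10 5 1)(2 3 6)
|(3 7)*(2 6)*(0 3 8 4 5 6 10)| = |(0 3 7 8 4 5 6 2 10)| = 9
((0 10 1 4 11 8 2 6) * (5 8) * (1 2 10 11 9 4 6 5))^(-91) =(0 11 1 6)(2 5 8 10)(4 9)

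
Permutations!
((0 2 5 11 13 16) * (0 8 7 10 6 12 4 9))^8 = ((0 2 5 11 13 16 8 7 10 6 12 4 9))^8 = (0 10 11 4 8 2 6 13 9 7 5 12 16)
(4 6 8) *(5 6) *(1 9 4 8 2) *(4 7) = (1 9 7 4 5 6 2) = [0, 9, 1, 3, 5, 6, 2, 4, 8, 7]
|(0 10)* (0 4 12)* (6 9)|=|(0 10 4 12)(6 9)|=4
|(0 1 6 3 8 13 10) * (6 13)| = |(0 1 13 10)(3 8 6)| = 12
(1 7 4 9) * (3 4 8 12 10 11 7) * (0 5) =[5, 3, 2, 4, 9, 0, 6, 8, 12, 1, 11, 7, 10] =(0 5)(1 3 4 9)(7 8 12 10 11)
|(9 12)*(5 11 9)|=|(5 11 9 12)|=4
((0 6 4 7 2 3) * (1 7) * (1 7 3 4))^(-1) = (0 3 1 6)(2 7 4)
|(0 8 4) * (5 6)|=6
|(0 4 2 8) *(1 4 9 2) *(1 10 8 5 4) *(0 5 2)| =4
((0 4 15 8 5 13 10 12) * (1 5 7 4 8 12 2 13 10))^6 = (15)(1 5 10 2 13) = ((0 8 7 4 15 12)(1 5 10 2 13))^6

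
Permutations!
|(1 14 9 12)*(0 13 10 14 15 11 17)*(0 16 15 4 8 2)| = 20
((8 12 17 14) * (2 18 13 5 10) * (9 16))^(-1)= ((2 18 13 5 10)(8 12 17 14)(9 16))^(-1)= (2 10 5 13 18)(8 14 17 12)(9 16)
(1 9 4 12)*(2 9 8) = (1 8 2 9 4 12) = [0, 8, 9, 3, 12, 5, 6, 7, 2, 4, 10, 11, 1]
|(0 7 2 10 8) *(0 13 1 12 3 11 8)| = 12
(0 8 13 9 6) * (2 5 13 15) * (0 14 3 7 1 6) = (0 8 15 2 5 13 9)(1 6 14 3 7) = [8, 6, 5, 7, 4, 13, 14, 1, 15, 0, 10, 11, 12, 9, 3, 2]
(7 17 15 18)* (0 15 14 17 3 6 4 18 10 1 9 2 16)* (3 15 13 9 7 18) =(18)(0 13 9 2 16)(1 7 15 10)(3 6 4)(14 17) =[13, 7, 16, 6, 3, 5, 4, 15, 8, 2, 1, 11, 12, 9, 17, 10, 0, 14, 18]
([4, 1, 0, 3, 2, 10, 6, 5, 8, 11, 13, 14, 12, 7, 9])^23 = (0 2 4)(5 7 13 10)(9 14 11)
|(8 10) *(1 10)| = 3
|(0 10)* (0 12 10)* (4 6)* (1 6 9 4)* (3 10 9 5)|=|(1 6)(3 10 12 9 4 5)|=6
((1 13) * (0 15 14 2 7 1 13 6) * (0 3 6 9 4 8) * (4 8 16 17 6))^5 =(17)(0 1 14 8 7 15 9 2)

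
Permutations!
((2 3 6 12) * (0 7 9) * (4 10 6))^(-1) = ((0 7 9)(2 3 4 10 6 12))^(-1) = (0 9 7)(2 12 6 10 4 3)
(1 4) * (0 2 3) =(0 2 3)(1 4) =[2, 4, 3, 0, 1]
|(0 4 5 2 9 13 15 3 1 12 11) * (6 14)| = 22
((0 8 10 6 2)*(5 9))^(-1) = ((0 8 10 6 2)(5 9))^(-1) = (0 2 6 10 8)(5 9)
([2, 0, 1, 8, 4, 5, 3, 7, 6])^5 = (0 1 2)(3 6 8)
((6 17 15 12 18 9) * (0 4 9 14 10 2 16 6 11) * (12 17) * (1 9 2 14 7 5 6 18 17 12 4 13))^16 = ((0 13 1 9 11)(2 16 18 7 5 6 4)(10 14)(12 17 15))^16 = (0 13 1 9 11)(2 18 5 4 16 7 6)(12 17 15)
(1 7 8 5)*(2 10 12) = (1 7 8 5)(2 10 12) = [0, 7, 10, 3, 4, 1, 6, 8, 5, 9, 12, 11, 2]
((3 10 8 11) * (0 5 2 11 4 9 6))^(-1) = ((0 5 2 11 3 10 8 4 9 6))^(-1) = (0 6 9 4 8 10 3 11 2 5)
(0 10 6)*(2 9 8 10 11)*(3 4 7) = (0 11 2 9 8 10 6)(3 4 7) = [11, 1, 9, 4, 7, 5, 0, 3, 10, 8, 6, 2]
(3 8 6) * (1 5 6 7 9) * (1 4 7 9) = (1 5 6 3 8 9 4 7) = [0, 5, 2, 8, 7, 6, 3, 1, 9, 4]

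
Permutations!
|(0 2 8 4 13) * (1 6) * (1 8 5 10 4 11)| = 12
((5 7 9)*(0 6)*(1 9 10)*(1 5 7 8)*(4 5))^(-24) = (1 4 9 5 7 8 10)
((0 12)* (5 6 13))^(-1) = (0 12)(5 13 6)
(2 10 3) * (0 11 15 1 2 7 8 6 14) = (0 11 15 1 2 10 3 7 8 6 14) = [11, 2, 10, 7, 4, 5, 14, 8, 6, 9, 3, 15, 12, 13, 0, 1]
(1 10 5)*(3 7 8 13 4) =(1 10 5)(3 7 8 13 4) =[0, 10, 2, 7, 3, 1, 6, 8, 13, 9, 5, 11, 12, 4]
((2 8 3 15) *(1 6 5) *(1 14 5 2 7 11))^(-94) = ((1 6 2 8 3 15 7 11)(5 14))^(-94) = (1 2 3 7)(6 8 15 11)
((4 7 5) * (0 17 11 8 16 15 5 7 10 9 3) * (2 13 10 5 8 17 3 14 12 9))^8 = (17)(2 10 13)(8 15 16)(9 12 14)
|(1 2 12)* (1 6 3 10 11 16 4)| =9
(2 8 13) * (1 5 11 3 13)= [0, 5, 8, 13, 4, 11, 6, 7, 1, 9, 10, 3, 12, 2]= (1 5 11 3 13 2 8)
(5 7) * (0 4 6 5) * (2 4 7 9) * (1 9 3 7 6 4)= (0 6 5 3 7)(1 9 2)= [6, 9, 1, 7, 4, 3, 5, 0, 8, 2]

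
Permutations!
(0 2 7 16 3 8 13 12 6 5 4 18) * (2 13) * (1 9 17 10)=(0 13 12 6 5 4 18)(1 9 17 10)(2 7 16 3 8)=[13, 9, 7, 8, 18, 4, 5, 16, 2, 17, 1, 11, 6, 12, 14, 15, 3, 10, 0]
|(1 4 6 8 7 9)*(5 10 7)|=8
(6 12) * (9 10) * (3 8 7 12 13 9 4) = (3 8 7 12 6 13 9 10 4) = [0, 1, 2, 8, 3, 5, 13, 12, 7, 10, 4, 11, 6, 9]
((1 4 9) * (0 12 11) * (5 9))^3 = (12)(1 9 5 4)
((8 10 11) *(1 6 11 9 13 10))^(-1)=(1 8 11 6)(9 10 13)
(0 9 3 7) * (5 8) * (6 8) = (0 9 3 7)(5 6 8) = [9, 1, 2, 7, 4, 6, 8, 0, 5, 3]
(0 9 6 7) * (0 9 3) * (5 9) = (0 3)(5 9 6 7) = [3, 1, 2, 0, 4, 9, 7, 5, 8, 6]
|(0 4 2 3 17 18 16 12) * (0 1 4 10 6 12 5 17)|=8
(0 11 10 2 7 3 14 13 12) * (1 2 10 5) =(0 11 5 1 2 7 3 14 13 12) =[11, 2, 7, 14, 4, 1, 6, 3, 8, 9, 10, 5, 0, 12, 13]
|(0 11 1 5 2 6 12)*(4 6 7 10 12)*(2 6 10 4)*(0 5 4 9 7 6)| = |(0 11 1 4 10 12 5)(2 6)(7 9)| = 14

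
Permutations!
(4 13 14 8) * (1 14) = (1 14 8 4 13) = [0, 14, 2, 3, 13, 5, 6, 7, 4, 9, 10, 11, 12, 1, 8]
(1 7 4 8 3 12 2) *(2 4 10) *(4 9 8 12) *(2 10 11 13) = [0, 7, 1, 4, 12, 5, 6, 11, 3, 8, 10, 13, 9, 2] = (1 7 11 13 2)(3 4 12 9 8)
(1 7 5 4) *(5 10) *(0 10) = (0 10 5 4 1 7) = [10, 7, 2, 3, 1, 4, 6, 0, 8, 9, 5]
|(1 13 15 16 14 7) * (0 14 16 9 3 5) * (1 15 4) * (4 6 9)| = 11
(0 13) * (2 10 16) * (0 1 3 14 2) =[13, 3, 10, 14, 4, 5, 6, 7, 8, 9, 16, 11, 12, 1, 2, 15, 0] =(0 13 1 3 14 2 10 16)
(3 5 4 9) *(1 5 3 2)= (1 5 4 9 2)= [0, 5, 1, 3, 9, 4, 6, 7, 8, 2]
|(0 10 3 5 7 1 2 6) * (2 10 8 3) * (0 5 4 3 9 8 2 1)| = |(0 2 6 5 7)(1 10)(3 4)(8 9)| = 10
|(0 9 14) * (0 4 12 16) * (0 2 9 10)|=|(0 10)(2 9 14 4 12 16)|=6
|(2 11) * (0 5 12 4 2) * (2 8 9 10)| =9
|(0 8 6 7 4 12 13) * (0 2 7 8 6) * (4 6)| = |(0 4 12 13 2 7 6 8)| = 8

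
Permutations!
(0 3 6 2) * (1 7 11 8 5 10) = (0 3 6 2)(1 7 11 8 5 10) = [3, 7, 0, 6, 4, 10, 2, 11, 5, 9, 1, 8]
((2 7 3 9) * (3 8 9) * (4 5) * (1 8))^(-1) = (1 7 2 9 8)(4 5)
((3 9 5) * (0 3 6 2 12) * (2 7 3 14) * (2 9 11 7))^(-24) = ((0 14 9 5 6 2 12)(3 11 7))^(-24) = (0 6 14 2 9 12 5)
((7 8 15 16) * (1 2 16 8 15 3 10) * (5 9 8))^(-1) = (1 10 3 8 9 5 15 7 16 2)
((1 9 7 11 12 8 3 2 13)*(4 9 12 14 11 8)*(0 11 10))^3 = (0 10 14 11)(1 9 3)(2 12 7)(4 8 13)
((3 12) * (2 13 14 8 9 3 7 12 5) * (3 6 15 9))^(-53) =(2 13 14 8 3 5)(6 15 9)(7 12)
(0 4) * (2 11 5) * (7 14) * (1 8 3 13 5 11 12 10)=[4, 8, 12, 13, 0, 2, 6, 14, 3, 9, 1, 11, 10, 5, 7]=(0 4)(1 8 3 13 5 2 12 10)(7 14)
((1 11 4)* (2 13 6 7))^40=((1 11 4)(2 13 6 7))^40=(13)(1 11 4)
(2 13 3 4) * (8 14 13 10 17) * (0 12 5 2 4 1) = [12, 0, 10, 1, 4, 2, 6, 7, 14, 9, 17, 11, 5, 3, 13, 15, 16, 8] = (0 12 5 2 10 17 8 14 13 3 1)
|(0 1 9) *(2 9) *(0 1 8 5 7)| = |(0 8 5 7)(1 2 9)| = 12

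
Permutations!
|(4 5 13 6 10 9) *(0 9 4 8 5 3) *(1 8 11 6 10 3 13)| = |(0 9 11 6 3)(1 8 5)(4 13 10)| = 15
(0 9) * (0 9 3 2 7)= (9)(0 3 2 7)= [3, 1, 7, 2, 4, 5, 6, 0, 8, 9]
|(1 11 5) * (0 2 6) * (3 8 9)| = 3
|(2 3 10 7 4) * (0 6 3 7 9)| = 15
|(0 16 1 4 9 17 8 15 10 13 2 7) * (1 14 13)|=42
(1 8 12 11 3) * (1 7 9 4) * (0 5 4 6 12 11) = (0 5 4 1 8 11 3 7 9 6 12) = [5, 8, 2, 7, 1, 4, 12, 9, 11, 6, 10, 3, 0]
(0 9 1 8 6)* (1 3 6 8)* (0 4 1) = (0 9 3 6 4 1) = [9, 0, 2, 6, 1, 5, 4, 7, 8, 3]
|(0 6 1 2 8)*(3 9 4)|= 15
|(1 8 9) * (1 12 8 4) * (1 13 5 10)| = |(1 4 13 5 10)(8 9 12)| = 15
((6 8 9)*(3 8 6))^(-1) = ((3 8 9))^(-1) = (3 9 8)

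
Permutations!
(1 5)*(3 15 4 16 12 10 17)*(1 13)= (1 5 13)(3 15 4 16 12 10 17)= [0, 5, 2, 15, 16, 13, 6, 7, 8, 9, 17, 11, 10, 1, 14, 4, 12, 3]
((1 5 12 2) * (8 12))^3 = (1 12 5 2 8)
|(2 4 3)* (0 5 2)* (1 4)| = 6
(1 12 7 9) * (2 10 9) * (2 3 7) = (1 12 2 10 9)(3 7) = [0, 12, 10, 7, 4, 5, 6, 3, 8, 1, 9, 11, 2]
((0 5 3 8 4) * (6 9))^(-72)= (9)(0 8 5 4 3)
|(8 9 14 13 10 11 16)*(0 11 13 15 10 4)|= 10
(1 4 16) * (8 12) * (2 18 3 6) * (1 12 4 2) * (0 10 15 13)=(0 10 15 13)(1 2 18 3 6)(4 16 12 8)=[10, 2, 18, 6, 16, 5, 1, 7, 4, 9, 15, 11, 8, 0, 14, 13, 12, 17, 3]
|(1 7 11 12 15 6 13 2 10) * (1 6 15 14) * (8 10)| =5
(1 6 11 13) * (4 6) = [0, 4, 2, 3, 6, 5, 11, 7, 8, 9, 10, 13, 12, 1] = (1 4 6 11 13)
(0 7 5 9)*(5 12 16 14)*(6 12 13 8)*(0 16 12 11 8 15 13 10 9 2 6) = (0 7 10 9 16 14 5 2 6 11 8)(13 15) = [7, 1, 6, 3, 4, 2, 11, 10, 0, 16, 9, 8, 12, 15, 5, 13, 14]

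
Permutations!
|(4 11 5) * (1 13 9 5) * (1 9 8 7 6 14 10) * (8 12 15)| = |(1 13 12 15 8 7 6 14 10)(4 11 9 5)| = 36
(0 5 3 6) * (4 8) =(0 5 3 6)(4 8) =[5, 1, 2, 6, 8, 3, 0, 7, 4]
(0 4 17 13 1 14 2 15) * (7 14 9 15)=[4, 9, 7, 3, 17, 5, 6, 14, 8, 15, 10, 11, 12, 1, 2, 0, 16, 13]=(0 4 17 13 1 9 15)(2 7 14)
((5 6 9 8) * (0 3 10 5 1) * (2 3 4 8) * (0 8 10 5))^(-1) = (0 10 4)(1 8)(2 9 6 5 3)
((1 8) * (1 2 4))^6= (1 2)(4 8)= ((1 8 2 4))^6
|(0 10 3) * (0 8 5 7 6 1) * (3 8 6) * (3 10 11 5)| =9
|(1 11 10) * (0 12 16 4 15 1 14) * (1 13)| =|(0 12 16 4 15 13 1 11 10 14)| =10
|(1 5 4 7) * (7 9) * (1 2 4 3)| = 12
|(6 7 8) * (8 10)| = |(6 7 10 8)| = 4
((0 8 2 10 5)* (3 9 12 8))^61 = (0 2 9 5 8 3 10 12)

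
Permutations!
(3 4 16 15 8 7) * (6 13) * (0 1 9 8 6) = (0 1 9 8 7 3 4 16 15 6 13) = [1, 9, 2, 4, 16, 5, 13, 3, 7, 8, 10, 11, 12, 0, 14, 6, 15]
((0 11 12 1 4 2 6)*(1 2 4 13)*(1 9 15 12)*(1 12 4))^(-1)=(0 6 2 12 11)(1 4 15 9 13)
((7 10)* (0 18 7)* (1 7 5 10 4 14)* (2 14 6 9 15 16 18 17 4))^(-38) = ((0 17 4 6 9 15 16 18 5 10)(1 7 2 14))^(-38) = (0 4 9 16 5)(1 2)(6 15 18 10 17)(7 14)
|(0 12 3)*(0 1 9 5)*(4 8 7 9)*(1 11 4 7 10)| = |(0 12 3 11 4 8 10 1 7 9 5)| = 11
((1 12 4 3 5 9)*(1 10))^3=(1 3 10 4 9 12 5)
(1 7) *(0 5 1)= (0 5 1 7)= [5, 7, 2, 3, 4, 1, 6, 0]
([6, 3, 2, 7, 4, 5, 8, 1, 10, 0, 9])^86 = (0 6 8 10 9)(1 7 3)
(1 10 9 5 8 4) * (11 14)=(1 10 9 5 8 4)(11 14)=[0, 10, 2, 3, 1, 8, 6, 7, 4, 5, 9, 14, 12, 13, 11]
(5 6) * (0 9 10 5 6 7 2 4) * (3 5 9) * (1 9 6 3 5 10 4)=(0 5 7 2 1 9 4)(3 10 6)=[5, 9, 1, 10, 0, 7, 3, 2, 8, 4, 6]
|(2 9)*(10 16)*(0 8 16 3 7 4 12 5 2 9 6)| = 11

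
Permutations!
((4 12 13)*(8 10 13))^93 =(4 10 12 13 8)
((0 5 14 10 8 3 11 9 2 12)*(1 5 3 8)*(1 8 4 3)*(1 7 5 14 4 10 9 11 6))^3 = ((0 7 5 4 3 6 1 14 9 2 12)(8 10))^3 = (0 4 1 2 7 3 14 12 5 6 9)(8 10)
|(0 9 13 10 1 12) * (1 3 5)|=8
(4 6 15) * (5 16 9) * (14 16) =(4 6 15)(5 14 16 9) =[0, 1, 2, 3, 6, 14, 15, 7, 8, 5, 10, 11, 12, 13, 16, 4, 9]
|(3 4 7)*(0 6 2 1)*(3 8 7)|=4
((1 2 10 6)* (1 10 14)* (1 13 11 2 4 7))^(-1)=(1 7 4)(2 11 13 14)(6 10)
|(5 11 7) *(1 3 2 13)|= 12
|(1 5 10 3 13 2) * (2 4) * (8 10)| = |(1 5 8 10 3 13 4 2)| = 8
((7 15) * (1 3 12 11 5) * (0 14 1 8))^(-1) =(0 8 5 11 12 3 1 14)(7 15) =((0 14 1 3 12 11 5 8)(7 15))^(-1)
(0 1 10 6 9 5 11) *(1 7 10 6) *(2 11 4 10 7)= [2, 6, 11, 3, 10, 4, 9, 7, 8, 5, 1, 0]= (0 2 11)(1 6 9 5 4 10)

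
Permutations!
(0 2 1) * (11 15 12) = (0 2 1)(11 15 12) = [2, 0, 1, 3, 4, 5, 6, 7, 8, 9, 10, 15, 11, 13, 14, 12]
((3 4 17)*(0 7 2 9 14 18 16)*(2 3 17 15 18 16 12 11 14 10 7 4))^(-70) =(0 15 12 14)(4 18 11 16)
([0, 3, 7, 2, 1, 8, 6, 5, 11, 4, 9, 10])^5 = [0, 8, 10, 11, 5, 4, 6, 9, 1, 7, 2, 3]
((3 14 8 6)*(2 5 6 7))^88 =(2 14 5 8 6 7 3)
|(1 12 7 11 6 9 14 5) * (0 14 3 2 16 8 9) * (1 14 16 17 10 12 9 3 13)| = 66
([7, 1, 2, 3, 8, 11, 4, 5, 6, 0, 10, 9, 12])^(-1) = [9, 1, 2, 3, 6, 7, 8, 0, 4, 11, 10, 5, 12]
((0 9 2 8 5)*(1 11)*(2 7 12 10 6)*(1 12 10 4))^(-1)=((0 9 7 10 6 2 8 5)(1 11 12 4))^(-1)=(0 5 8 2 6 10 7 9)(1 4 12 11)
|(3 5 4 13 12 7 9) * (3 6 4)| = |(3 5)(4 13 12 7 9 6)| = 6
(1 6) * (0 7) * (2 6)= (0 7)(1 2 6)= [7, 2, 6, 3, 4, 5, 1, 0]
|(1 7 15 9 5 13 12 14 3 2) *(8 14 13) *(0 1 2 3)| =8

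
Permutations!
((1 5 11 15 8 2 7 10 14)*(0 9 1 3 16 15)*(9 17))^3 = ((0 17 9 1 5 11)(2 7 10 14 3 16 15 8))^3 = (0 1)(2 14 15 7 3 8 10 16)(5 17)(9 11)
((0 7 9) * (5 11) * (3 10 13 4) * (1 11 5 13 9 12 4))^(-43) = (0 9 10 3 4 12 7)(1 13 11)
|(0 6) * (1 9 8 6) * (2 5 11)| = 15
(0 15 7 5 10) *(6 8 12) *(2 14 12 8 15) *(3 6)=[2, 1, 14, 6, 4, 10, 15, 5, 8, 9, 0, 11, 3, 13, 12, 7]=(0 2 14 12 3 6 15 7 5 10)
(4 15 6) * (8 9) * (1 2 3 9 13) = (1 2 3 9 8 13)(4 15 6) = [0, 2, 3, 9, 15, 5, 4, 7, 13, 8, 10, 11, 12, 1, 14, 6]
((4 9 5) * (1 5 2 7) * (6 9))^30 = ((1 5 4 6 9 2 7))^30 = (1 4 9 7 5 6 2)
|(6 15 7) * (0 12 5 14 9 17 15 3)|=|(0 12 5 14 9 17 15 7 6 3)|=10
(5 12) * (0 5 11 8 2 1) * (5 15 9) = (0 15 9 5 12 11 8 2 1) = [15, 0, 1, 3, 4, 12, 6, 7, 2, 5, 10, 8, 11, 13, 14, 9]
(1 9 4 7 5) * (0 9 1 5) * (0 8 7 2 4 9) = (9)(2 4)(7 8) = [0, 1, 4, 3, 2, 5, 6, 8, 7, 9]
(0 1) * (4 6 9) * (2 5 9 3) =(0 1)(2 5 9 4 6 3) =[1, 0, 5, 2, 6, 9, 3, 7, 8, 4]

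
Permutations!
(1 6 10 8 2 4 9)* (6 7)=(1 7 6 10 8 2 4 9)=[0, 7, 4, 3, 9, 5, 10, 6, 2, 1, 8]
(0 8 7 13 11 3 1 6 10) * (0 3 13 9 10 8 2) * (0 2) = (1 6 8 7 9 10 3)(11 13) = [0, 6, 2, 1, 4, 5, 8, 9, 7, 10, 3, 13, 12, 11]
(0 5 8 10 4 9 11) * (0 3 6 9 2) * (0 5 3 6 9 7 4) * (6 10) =[3, 1, 5, 9, 2, 8, 7, 4, 6, 11, 0, 10] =(0 3 9 11 10)(2 5 8 6 7 4)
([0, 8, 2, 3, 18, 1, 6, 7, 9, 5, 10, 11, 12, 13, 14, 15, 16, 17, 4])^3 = [0, 5, 2, 3, 18, 9, 6, 7, 1, 8, 10, 11, 12, 13, 14, 15, 16, 17, 4]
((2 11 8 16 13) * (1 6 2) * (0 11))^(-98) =(0 6 13 8)(1 16 11 2)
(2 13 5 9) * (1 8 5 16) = (1 8 5 9 2 13 16) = [0, 8, 13, 3, 4, 9, 6, 7, 5, 2, 10, 11, 12, 16, 14, 15, 1]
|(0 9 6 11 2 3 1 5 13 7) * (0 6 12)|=|(0 9 12)(1 5 13 7 6 11 2 3)|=24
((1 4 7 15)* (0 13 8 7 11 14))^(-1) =((0 13 8 7 15 1 4 11 14))^(-1) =(0 14 11 4 1 15 7 8 13)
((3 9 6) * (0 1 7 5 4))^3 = (9)(0 5 1 4 7)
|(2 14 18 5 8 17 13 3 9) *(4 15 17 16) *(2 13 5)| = |(2 14 18)(3 9 13)(4 15 17 5 8 16)| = 6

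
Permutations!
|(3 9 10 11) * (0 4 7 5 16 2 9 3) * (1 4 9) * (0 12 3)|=|(0 9 10 11 12 3)(1 4 7 5 16 2)|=6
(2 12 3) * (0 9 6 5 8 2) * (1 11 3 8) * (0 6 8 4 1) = (0 9 8 2 12 4 1 11 3 6 5) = [9, 11, 12, 6, 1, 0, 5, 7, 2, 8, 10, 3, 4]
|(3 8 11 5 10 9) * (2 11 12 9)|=4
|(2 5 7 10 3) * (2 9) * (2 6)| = 7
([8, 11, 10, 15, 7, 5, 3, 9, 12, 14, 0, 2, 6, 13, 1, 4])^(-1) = (0 10 2 11 1 14 9 7 4 15 3 6 12 8)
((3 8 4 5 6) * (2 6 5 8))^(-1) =(2 3 6)(4 8)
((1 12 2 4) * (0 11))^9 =(0 11)(1 12 2 4)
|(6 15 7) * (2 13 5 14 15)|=7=|(2 13 5 14 15 7 6)|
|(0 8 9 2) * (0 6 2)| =|(0 8 9)(2 6)| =6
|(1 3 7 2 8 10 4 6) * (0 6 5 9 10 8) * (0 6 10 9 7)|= |(0 10 4 5 7 2 6 1 3)|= 9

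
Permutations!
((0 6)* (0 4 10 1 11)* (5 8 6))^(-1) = (0 11 1 10 4 6 8 5)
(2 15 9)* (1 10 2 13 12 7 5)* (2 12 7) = [0, 10, 15, 3, 4, 1, 6, 5, 8, 13, 12, 11, 2, 7, 14, 9] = (1 10 12 2 15 9 13 7 5)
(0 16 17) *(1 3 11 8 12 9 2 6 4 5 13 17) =(0 16 1 3 11 8 12 9 2 6 4 5 13 17) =[16, 3, 6, 11, 5, 13, 4, 7, 12, 2, 10, 8, 9, 17, 14, 15, 1, 0]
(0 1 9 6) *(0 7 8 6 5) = (0 1 9 5)(6 7 8) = [1, 9, 2, 3, 4, 0, 7, 8, 6, 5]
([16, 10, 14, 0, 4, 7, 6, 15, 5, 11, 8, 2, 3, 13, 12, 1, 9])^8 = (16)(1 8 7)(5 15 10)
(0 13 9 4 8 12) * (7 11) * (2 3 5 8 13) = [2, 1, 3, 5, 13, 8, 6, 11, 12, 4, 10, 7, 0, 9] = (0 2 3 5 8 12)(4 13 9)(7 11)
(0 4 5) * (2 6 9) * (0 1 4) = [0, 4, 6, 3, 5, 1, 9, 7, 8, 2] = (1 4 5)(2 6 9)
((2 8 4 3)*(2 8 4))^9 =(2 4 3 8)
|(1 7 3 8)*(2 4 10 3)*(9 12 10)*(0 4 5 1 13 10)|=|(0 4 9 12)(1 7 2 5)(3 8 13 10)|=4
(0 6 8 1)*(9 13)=(0 6 8 1)(9 13)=[6, 0, 2, 3, 4, 5, 8, 7, 1, 13, 10, 11, 12, 9]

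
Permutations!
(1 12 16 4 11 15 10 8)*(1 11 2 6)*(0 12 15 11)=(0 12 16 4 2 6 1 15 10 8)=[12, 15, 6, 3, 2, 5, 1, 7, 0, 9, 8, 11, 16, 13, 14, 10, 4]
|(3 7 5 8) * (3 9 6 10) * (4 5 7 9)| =|(3 9 6 10)(4 5 8)| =12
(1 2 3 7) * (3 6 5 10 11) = (1 2 6 5 10 11 3 7) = [0, 2, 6, 7, 4, 10, 5, 1, 8, 9, 11, 3]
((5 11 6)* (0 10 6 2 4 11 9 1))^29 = (0 1 9 5 6 10)(2 11 4)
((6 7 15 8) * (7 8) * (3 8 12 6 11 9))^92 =(15)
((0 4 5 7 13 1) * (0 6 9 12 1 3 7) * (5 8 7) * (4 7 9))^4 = ((0 7 13 3 5)(1 6 4 8 9 12))^4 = (0 5 3 13 7)(1 9 4)(6 12 8)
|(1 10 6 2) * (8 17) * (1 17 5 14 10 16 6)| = 9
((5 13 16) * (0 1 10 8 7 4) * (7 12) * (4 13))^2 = (0 10 12 13 5)(1 8 7 16 4) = ((0 1 10 8 12 7 13 16 5 4))^2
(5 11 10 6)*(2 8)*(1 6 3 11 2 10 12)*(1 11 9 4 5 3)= [0, 6, 8, 9, 5, 2, 3, 7, 10, 4, 1, 12, 11]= (1 6 3 9 4 5 2 8 10)(11 12)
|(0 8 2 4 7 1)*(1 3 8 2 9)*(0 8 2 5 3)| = |(0 5 3 2 4 7)(1 8 9)| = 6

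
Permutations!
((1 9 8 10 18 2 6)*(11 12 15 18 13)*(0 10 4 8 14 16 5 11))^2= (0 13 10)(1 14 5 12 18 6 9 16 11 15 2)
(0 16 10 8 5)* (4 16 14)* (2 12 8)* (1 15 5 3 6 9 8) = (0 14 4 16 10 2 12 1 15 5)(3 6 9 8) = [14, 15, 12, 6, 16, 0, 9, 7, 3, 8, 2, 11, 1, 13, 4, 5, 10]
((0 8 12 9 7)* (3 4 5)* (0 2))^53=((0 8 12 9 7 2)(3 4 5))^53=(0 2 7 9 12 8)(3 5 4)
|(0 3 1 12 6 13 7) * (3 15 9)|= |(0 15 9 3 1 12 6 13 7)|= 9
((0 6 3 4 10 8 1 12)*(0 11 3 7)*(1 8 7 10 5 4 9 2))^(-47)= (0 6 10 7)(1 12 11 3 9 2)(4 5)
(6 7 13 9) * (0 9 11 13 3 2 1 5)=(0 9 6 7 3 2 1 5)(11 13)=[9, 5, 1, 2, 4, 0, 7, 3, 8, 6, 10, 13, 12, 11]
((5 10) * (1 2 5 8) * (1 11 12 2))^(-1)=(2 12 11 8 10 5)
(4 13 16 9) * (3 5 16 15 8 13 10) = (3 5 16 9 4 10)(8 13 15) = [0, 1, 2, 5, 10, 16, 6, 7, 13, 4, 3, 11, 12, 15, 14, 8, 9]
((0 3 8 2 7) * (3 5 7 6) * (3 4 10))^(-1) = ((0 5 7)(2 6 4 10 3 8))^(-1) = (0 7 5)(2 8 3 10 4 6)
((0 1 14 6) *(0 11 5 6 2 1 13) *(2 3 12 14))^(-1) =((0 13)(1 2)(3 12 14)(5 6 11))^(-1) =(0 13)(1 2)(3 14 12)(5 11 6)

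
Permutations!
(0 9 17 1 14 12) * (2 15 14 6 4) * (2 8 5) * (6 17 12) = (0 9 12)(1 17)(2 15 14 6 4 8 5) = [9, 17, 15, 3, 8, 2, 4, 7, 5, 12, 10, 11, 0, 13, 6, 14, 16, 1]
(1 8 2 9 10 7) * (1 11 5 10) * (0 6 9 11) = (0 6 9 1 8 2 11 5 10 7) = [6, 8, 11, 3, 4, 10, 9, 0, 2, 1, 7, 5]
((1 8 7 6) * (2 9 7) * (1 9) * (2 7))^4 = (1 9 7)(2 6 8)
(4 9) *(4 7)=(4 9 7)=[0, 1, 2, 3, 9, 5, 6, 4, 8, 7]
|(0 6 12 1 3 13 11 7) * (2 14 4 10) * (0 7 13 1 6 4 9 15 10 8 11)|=10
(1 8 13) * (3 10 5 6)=(1 8 13)(3 10 5 6)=[0, 8, 2, 10, 4, 6, 3, 7, 13, 9, 5, 11, 12, 1]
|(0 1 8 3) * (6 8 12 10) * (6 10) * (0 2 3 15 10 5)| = 8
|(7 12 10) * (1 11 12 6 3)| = 7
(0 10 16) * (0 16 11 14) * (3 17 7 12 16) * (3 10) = (0 3 17 7 12 16 10 11 14) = [3, 1, 2, 17, 4, 5, 6, 12, 8, 9, 11, 14, 16, 13, 0, 15, 10, 7]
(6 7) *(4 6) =(4 6 7) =[0, 1, 2, 3, 6, 5, 7, 4]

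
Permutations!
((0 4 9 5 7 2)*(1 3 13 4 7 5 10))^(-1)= ((0 7 2)(1 3 13 4 9 10))^(-1)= (0 2 7)(1 10 9 4 13 3)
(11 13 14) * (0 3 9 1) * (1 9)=(0 3 1)(11 13 14)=[3, 0, 2, 1, 4, 5, 6, 7, 8, 9, 10, 13, 12, 14, 11]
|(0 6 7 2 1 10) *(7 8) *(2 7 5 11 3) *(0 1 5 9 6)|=|(1 10)(2 5 11 3)(6 8 9)|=12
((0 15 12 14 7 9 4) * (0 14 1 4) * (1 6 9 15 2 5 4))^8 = (0 6 15 14 5)(2 9 12 7 4)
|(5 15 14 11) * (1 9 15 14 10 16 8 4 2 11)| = 11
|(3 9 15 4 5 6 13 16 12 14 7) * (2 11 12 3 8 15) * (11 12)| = 13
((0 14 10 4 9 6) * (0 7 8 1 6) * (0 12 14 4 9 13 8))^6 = (0 7 6 1 8 13 4)(9 14)(10 12)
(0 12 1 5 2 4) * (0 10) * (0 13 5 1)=[12, 1, 4, 3, 10, 2, 6, 7, 8, 9, 13, 11, 0, 5]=(0 12)(2 4 10 13 5)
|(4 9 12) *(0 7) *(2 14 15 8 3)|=30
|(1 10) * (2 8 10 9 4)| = |(1 9 4 2 8 10)| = 6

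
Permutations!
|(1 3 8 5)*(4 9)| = |(1 3 8 5)(4 9)| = 4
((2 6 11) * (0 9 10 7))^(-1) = ((0 9 10 7)(2 6 11))^(-1) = (0 7 10 9)(2 11 6)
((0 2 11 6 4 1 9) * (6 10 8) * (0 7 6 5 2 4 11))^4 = ((0 4 1 9 7 6 11 10 8 5 2))^4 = (0 7 8 4 6 5 1 11 2 9 10)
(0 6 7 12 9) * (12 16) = (0 6 7 16 12 9) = [6, 1, 2, 3, 4, 5, 7, 16, 8, 0, 10, 11, 9, 13, 14, 15, 12]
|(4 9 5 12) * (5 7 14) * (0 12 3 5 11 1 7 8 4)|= 12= |(0 12)(1 7 14 11)(3 5)(4 9 8)|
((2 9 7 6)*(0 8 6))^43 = ((0 8 6 2 9 7))^43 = (0 8 6 2 9 7)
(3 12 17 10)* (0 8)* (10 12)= [8, 1, 2, 10, 4, 5, 6, 7, 0, 9, 3, 11, 17, 13, 14, 15, 16, 12]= (0 8)(3 10)(12 17)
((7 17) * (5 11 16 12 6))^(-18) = (17)(5 16 6 11 12)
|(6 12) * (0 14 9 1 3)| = |(0 14 9 1 3)(6 12)| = 10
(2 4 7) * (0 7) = (0 7 2 4) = [7, 1, 4, 3, 0, 5, 6, 2]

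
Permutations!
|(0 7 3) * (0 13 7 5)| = |(0 5)(3 13 7)| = 6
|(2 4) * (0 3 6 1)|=|(0 3 6 1)(2 4)|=4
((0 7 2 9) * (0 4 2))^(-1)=((0 7)(2 9 4))^(-1)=(0 7)(2 4 9)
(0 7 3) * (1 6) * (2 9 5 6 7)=(0 2 9 5 6 1 7 3)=[2, 7, 9, 0, 4, 6, 1, 3, 8, 5]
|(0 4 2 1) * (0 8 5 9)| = |(0 4 2 1 8 5 9)| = 7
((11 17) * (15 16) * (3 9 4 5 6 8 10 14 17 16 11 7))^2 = ((3 9 4 5 6 8 10 14 17 7)(11 16 15))^2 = (3 4 6 10 17)(5 8 14 7 9)(11 15 16)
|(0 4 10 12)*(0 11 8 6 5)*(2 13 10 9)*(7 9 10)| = 8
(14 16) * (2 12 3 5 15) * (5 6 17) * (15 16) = [0, 1, 12, 6, 4, 16, 17, 7, 8, 9, 10, 11, 3, 13, 15, 2, 14, 5] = (2 12 3 6 17 5 16 14 15)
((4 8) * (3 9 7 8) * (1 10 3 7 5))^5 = ((1 10 3 9 5)(4 7 8))^5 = (10)(4 8 7)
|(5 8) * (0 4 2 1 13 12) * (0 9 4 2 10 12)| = 4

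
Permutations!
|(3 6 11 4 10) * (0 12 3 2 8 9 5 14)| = 12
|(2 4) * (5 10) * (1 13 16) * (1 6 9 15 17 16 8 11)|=20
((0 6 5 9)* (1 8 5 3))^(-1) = (0 9 5 8 1 3 6)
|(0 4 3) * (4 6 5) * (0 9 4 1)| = 12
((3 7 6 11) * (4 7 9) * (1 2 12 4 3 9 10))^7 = ((1 2 12 4 7 6 11 9 3 10))^7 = (1 9 7 2 3 6 12 10 11 4)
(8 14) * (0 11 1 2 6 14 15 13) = [11, 2, 6, 3, 4, 5, 14, 7, 15, 9, 10, 1, 12, 0, 8, 13] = (0 11 1 2 6 14 8 15 13)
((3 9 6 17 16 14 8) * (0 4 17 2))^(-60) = ((0 4 17 16 14 8 3 9 6 2))^(-60) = (17)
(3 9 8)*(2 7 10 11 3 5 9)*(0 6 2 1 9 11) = (0 6 2 7 10)(1 9 8 5 11 3) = [6, 9, 7, 1, 4, 11, 2, 10, 5, 8, 0, 3]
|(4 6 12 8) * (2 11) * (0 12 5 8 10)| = 12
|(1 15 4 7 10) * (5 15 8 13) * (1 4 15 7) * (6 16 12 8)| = 10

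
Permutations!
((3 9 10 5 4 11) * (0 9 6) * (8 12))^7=((0 9 10 5 4 11 3 6)(8 12))^7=(0 6 3 11 4 5 10 9)(8 12)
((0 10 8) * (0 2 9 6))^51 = ((0 10 8 2 9 6))^51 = (0 2)(6 8)(9 10)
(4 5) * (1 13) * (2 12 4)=(1 13)(2 12 4 5)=[0, 13, 12, 3, 5, 2, 6, 7, 8, 9, 10, 11, 4, 1]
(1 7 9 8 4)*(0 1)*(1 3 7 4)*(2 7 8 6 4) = (0 3 8 1 2 7 9 6 4) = [3, 2, 7, 8, 0, 5, 4, 9, 1, 6]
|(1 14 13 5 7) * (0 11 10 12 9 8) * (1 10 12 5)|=|(0 11 12 9 8)(1 14 13)(5 7 10)|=15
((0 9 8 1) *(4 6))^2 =(0 8)(1 9)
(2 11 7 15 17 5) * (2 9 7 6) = (2 11 6)(5 9 7 15 17) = [0, 1, 11, 3, 4, 9, 2, 15, 8, 7, 10, 6, 12, 13, 14, 17, 16, 5]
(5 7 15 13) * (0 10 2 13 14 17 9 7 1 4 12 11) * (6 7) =(0 10 2 13 5 1 4 12 11)(6 7 15 14 17 9) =[10, 4, 13, 3, 12, 1, 7, 15, 8, 6, 2, 0, 11, 5, 17, 14, 16, 9]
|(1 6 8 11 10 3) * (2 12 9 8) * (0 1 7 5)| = 12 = |(0 1 6 2 12 9 8 11 10 3 7 5)|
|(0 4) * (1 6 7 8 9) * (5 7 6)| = 10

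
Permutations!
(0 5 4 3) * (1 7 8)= (0 5 4 3)(1 7 8)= [5, 7, 2, 0, 3, 4, 6, 8, 1]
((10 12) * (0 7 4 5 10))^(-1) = (0 12 10 5 4 7)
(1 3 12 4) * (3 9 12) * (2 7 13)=(1 9 12 4)(2 7 13)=[0, 9, 7, 3, 1, 5, 6, 13, 8, 12, 10, 11, 4, 2]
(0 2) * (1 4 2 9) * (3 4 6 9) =(0 3 4 2)(1 6 9) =[3, 6, 0, 4, 2, 5, 9, 7, 8, 1]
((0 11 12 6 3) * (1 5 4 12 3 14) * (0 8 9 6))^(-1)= (0 12 4 5 1 14 6 9 8 3 11)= ((0 11 3 8 9 6 14 1 5 4 12))^(-1)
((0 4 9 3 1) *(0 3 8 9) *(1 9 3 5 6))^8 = (1 6 5)(3 8 9)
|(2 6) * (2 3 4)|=|(2 6 3 4)|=4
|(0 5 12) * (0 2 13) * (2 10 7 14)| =8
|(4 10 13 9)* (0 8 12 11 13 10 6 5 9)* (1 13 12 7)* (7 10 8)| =4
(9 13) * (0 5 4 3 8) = (0 5 4 3 8)(9 13) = [5, 1, 2, 8, 3, 4, 6, 7, 0, 13, 10, 11, 12, 9]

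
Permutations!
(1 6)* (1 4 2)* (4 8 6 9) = (1 9 4 2)(6 8) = [0, 9, 1, 3, 2, 5, 8, 7, 6, 4]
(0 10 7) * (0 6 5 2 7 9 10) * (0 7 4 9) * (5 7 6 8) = (0 6 7 8 5 2 4 9 10) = [6, 1, 4, 3, 9, 2, 7, 8, 5, 10, 0]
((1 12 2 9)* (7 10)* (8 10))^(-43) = (1 12 2 9)(7 10 8)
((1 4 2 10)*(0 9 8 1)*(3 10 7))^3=((0 9 8 1 4 2 7 3 10))^3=(0 1 7)(2 10 8)(3 9 4)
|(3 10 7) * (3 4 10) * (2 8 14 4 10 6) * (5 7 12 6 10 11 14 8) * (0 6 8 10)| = |(0 6 2 5 7 11 14 4)(8 10 12)| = 24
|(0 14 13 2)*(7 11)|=|(0 14 13 2)(7 11)|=4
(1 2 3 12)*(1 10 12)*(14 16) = (1 2 3)(10 12)(14 16) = [0, 2, 3, 1, 4, 5, 6, 7, 8, 9, 12, 11, 10, 13, 16, 15, 14]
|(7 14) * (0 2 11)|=|(0 2 11)(7 14)|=6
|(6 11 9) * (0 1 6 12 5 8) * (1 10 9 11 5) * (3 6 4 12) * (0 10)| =6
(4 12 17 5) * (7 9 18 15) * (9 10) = [0, 1, 2, 3, 12, 4, 6, 10, 8, 18, 9, 11, 17, 13, 14, 7, 16, 5, 15] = (4 12 17 5)(7 10 9 18 15)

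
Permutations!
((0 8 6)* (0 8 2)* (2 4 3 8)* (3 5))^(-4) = (0 3 2 5 6 4 8)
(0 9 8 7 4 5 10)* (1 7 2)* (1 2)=(0 9 8 1 7 4 5 10)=[9, 7, 2, 3, 5, 10, 6, 4, 1, 8, 0]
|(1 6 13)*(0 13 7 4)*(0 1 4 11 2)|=|(0 13 4 1 6 7 11 2)|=8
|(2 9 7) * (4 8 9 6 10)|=|(2 6 10 4 8 9 7)|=7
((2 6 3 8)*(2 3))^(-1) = (2 6)(3 8)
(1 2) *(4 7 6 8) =[0, 2, 1, 3, 7, 5, 8, 6, 4] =(1 2)(4 7 6 8)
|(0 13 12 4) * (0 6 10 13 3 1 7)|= 20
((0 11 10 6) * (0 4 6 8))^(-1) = ((0 11 10 8)(4 6))^(-1) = (0 8 10 11)(4 6)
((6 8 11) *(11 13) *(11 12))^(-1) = ((6 8 13 12 11))^(-1) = (6 11 12 13 8)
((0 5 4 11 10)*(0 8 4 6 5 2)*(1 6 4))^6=((0 2)(1 6 5 4 11 10 8))^6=(1 8 10 11 4 5 6)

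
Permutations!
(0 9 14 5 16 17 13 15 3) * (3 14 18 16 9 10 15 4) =(0 10 15 14 5 9 18 16 17 13 4 3) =[10, 1, 2, 0, 3, 9, 6, 7, 8, 18, 15, 11, 12, 4, 5, 14, 17, 13, 16]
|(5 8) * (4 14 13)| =|(4 14 13)(5 8)| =6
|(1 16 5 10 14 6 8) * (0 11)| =|(0 11)(1 16 5 10 14 6 8)| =14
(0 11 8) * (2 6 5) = (0 11 8)(2 6 5) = [11, 1, 6, 3, 4, 2, 5, 7, 0, 9, 10, 8]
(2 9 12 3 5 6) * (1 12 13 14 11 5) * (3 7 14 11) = [0, 12, 9, 1, 4, 6, 2, 14, 8, 13, 10, 5, 7, 11, 3] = (1 12 7 14 3)(2 9 13 11 5 6)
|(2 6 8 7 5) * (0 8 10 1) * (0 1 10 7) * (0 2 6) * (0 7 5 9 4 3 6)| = |(10)(0 8 2 7 9 4 3 6 5)| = 9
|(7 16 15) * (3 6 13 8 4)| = |(3 6 13 8 4)(7 16 15)| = 15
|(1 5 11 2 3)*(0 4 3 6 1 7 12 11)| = |(0 4 3 7 12 11 2 6 1 5)| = 10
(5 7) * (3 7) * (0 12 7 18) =(0 12 7 5 3 18) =[12, 1, 2, 18, 4, 3, 6, 5, 8, 9, 10, 11, 7, 13, 14, 15, 16, 17, 0]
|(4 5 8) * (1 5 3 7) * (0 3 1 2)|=4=|(0 3 7 2)(1 5 8 4)|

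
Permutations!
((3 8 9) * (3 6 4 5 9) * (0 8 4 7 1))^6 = (0 6 4)(1 9 3)(5 8 7)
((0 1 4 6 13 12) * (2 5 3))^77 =((0 1 4 6 13 12)(2 5 3))^77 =(0 12 13 6 4 1)(2 3 5)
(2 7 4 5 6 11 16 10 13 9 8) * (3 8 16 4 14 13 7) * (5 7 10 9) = (2 3 8)(4 7 14 13 5 6 11)(9 16) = [0, 1, 3, 8, 7, 6, 11, 14, 2, 16, 10, 4, 12, 5, 13, 15, 9]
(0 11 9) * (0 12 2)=(0 11 9 12 2)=[11, 1, 0, 3, 4, 5, 6, 7, 8, 12, 10, 9, 2]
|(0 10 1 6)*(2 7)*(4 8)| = 4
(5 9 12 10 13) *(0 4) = [4, 1, 2, 3, 0, 9, 6, 7, 8, 12, 13, 11, 10, 5] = (0 4)(5 9 12 10 13)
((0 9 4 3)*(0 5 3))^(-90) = ((0 9 4)(3 5))^(-90) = (9)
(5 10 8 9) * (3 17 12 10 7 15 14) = [0, 1, 2, 17, 4, 7, 6, 15, 9, 5, 8, 11, 10, 13, 3, 14, 16, 12] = (3 17 12 10 8 9 5 7 15 14)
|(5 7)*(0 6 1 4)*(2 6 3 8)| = 14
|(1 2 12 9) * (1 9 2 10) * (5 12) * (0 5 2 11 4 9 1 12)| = 6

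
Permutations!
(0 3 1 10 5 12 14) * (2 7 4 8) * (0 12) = (0 3 1 10 5)(2 7 4 8)(12 14) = [3, 10, 7, 1, 8, 0, 6, 4, 2, 9, 5, 11, 14, 13, 12]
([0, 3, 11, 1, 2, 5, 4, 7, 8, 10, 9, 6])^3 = (1 3)(2 4 6 11)(9 10)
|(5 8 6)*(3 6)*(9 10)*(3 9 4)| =7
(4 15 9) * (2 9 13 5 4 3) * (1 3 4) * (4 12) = (1 3 2 9 12 4 15 13 5) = [0, 3, 9, 2, 15, 1, 6, 7, 8, 12, 10, 11, 4, 5, 14, 13]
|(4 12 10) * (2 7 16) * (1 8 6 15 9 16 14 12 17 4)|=|(1 8 6 15 9 16 2 7 14 12 10)(4 17)|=22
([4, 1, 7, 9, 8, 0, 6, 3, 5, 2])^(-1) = [5, 1, 9, 7, 0, 8, 6, 2, 4, 3]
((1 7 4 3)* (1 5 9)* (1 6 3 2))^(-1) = (1 2 4 7)(3 6 9 5)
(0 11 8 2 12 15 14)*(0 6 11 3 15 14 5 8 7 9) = (0 3 15 5 8 2 12 14 6 11 7 9) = [3, 1, 12, 15, 4, 8, 11, 9, 2, 0, 10, 7, 14, 13, 6, 5]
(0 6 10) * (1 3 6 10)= (0 10)(1 3 6)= [10, 3, 2, 6, 4, 5, 1, 7, 8, 9, 0]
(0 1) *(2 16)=[1, 0, 16, 3, 4, 5, 6, 7, 8, 9, 10, 11, 12, 13, 14, 15, 2]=(0 1)(2 16)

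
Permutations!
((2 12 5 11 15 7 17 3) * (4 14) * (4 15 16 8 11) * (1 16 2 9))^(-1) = (1 9 3 17 7 15 14 4 5 12 2 11 8 16)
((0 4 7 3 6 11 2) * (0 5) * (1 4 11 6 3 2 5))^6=(11)(1 7)(2 4)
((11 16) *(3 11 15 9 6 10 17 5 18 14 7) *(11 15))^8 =(3 14 5 10 9)(6 15 7 18 17)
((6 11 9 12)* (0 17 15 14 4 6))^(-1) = (0 12 9 11 6 4 14 15 17)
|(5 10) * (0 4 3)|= |(0 4 3)(5 10)|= 6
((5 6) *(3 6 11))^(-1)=(3 11 5 6)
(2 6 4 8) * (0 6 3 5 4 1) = (0 6 1)(2 3 5 4 8) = [6, 0, 3, 5, 8, 4, 1, 7, 2]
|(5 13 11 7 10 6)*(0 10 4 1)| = 9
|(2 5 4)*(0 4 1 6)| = 6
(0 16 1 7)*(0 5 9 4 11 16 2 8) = (0 2 8)(1 7 5 9 4 11 16) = [2, 7, 8, 3, 11, 9, 6, 5, 0, 4, 10, 16, 12, 13, 14, 15, 1]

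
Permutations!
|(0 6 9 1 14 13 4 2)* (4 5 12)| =|(0 6 9 1 14 13 5 12 4 2)| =10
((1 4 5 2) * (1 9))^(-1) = ((1 4 5 2 9))^(-1) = (1 9 2 5 4)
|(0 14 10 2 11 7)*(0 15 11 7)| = |(0 14 10 2 7 15 11)| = 7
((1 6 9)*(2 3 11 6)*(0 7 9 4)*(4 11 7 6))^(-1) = ((0 6 11 4)(1 2 3 7 9))^(-1) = (0 4 11 6)(1 9 7 3 2)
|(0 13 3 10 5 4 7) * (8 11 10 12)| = 10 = |(0 13 3 12 8 11 10 5 4 7)|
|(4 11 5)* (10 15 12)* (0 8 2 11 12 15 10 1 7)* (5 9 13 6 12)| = |(15)(0 8 2 11 9 13 6 12 1 7)(4 5)| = 10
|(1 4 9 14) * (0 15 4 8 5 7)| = |(0 15 4 9 14 1 8 5 7)| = 9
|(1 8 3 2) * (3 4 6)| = |(1 8 4 6 3 2)| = 6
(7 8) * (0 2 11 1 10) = [2, 10, 11, 3, 4, 5, 6, 8, 7, 9, 0, 1] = (0 2 11 1 10)(7 8)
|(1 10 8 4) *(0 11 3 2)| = 4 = |(0 11 3 2)(1 10 8 4)|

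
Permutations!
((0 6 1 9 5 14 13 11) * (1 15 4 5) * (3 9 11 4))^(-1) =(0 11 1 9 3 15 6)(4 13 14 5)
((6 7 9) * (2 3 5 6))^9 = (2 6)(3 7)(5 9)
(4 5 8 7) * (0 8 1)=[8, 0, 2, 3, 5, 1, 6, 4, 7]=(0 8 7 4 5 1)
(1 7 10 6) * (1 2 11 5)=(1 7 10 6 2 11 5)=[0, 7, 11, 3, 4, 1, 2, 10, 8, 9, 6, 5]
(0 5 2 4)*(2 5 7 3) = [7, 1, 4, 2, 0, 5, 6, 3] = (0 7 3 2 4)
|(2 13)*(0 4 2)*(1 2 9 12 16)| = |(0 4 9 12 16 1 2 13)| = 8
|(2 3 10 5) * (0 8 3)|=|(0 8 3 10 5 2)|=6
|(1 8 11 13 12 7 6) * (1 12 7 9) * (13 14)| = 9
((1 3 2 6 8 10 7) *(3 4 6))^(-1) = (1 7 10 8 6 4)(2 3)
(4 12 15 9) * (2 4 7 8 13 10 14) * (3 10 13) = (2 4 12 15 9 7 8 3 10 14) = [0, 1, 4, 10, 12, 5, 6, 8, 3, 7, 14, 11, 15, 13, 2, 9]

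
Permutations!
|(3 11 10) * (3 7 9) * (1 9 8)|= 7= |(1 9 3 11 10 7 8)|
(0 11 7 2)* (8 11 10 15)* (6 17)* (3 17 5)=(0 10 15 8 11 7 2)(3 17 6 5)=[10, 1, 0, 17, 4, 3, 5, 2, 11, 9, 15, 7, 12, 13, 14, 8, 16, 6]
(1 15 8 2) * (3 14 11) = (1 15 8 2)(3 14 11) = [0, 15, 1, 14, 4, 5, 6, 7, 2, 9, 10, 3, 12, 13, 11, 8]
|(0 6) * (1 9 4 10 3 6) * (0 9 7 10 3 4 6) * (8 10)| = 14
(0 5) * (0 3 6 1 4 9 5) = (1 4 9 5 3 6) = [0, 4, 2, 6, 9, 3, 1, 7, 8, 5]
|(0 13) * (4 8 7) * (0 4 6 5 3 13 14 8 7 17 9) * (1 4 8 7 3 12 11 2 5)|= 44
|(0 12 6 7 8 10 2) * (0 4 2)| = 6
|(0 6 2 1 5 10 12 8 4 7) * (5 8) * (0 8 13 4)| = |(0 6 2 1 13 4 7 8)(5 10 12)| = 24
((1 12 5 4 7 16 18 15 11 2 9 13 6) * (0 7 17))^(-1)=(0 17 4 5 12 1 6 13 9 2 11 15 18 16 7)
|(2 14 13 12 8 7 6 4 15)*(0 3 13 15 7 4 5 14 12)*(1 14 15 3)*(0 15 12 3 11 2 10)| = 18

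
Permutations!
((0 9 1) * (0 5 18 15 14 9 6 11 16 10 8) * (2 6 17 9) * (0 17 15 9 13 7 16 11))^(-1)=((0 15 14 2 6)(1 5 18 9)(7 16 10 8 17 13))^(-1)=(0 6 2 14 15)(1 9 18 5)(7 13 17 8 10 16)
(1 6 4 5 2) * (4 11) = (1 6 11 4 5 2) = [0, 6, 1, 3, 5, 2, 11, 7, 8, 9, 10, 4]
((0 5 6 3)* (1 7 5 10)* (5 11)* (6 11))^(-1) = (0 3 6 7 1 10)(5 11)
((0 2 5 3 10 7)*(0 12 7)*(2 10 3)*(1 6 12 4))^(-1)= ((0 10)(1 6 12 7 4)(2 5))^(-1)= (0 10)(1 4 7 12 6)(2 5)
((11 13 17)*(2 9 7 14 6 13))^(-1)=(2 11 17 13 6 14 7 9)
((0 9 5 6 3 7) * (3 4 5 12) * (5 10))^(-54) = ((0 9 12 3 7)(4 10 5 6))^(-54) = (0 9 12 3 7)(4 5)(6 10)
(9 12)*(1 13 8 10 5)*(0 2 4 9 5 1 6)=[2, 13, 4, 3, 9, 6, 0, 7, 10, 12, 1, 11, 5, 8]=(0 2 4 9 12 5 6)(1 13 8 10)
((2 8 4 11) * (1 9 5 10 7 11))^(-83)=((1 9 5 10 7 11 2 8 4))^(-83)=(1 8 11 10 9 4 2 7 5)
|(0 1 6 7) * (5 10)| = |(0 1 6 7)(5 10)| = 4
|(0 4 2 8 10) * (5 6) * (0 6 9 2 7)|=6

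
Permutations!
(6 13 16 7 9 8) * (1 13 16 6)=(1 13 6 16 7 9 8)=[0, 13, 2, 3, 4, 5, 16, 9, 1, 8, 10, 11, 12, 6, 14, 15, 7]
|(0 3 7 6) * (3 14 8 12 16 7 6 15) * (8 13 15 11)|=30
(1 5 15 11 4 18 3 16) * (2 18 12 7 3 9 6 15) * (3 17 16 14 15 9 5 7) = (1 7 17 16)(2 18 5)(3 14 15 11 4 12)(6 9) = [0, 7, 18, 14, 12, 2, 9, 17, 8, 6, 10, 4, 3, 13, 15, 11, 1, 16, 5]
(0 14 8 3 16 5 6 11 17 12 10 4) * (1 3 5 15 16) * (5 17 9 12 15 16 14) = (0 5 6 11 9 12 10 4)(1 3)(8 17 15 14) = [5, 3, 2, 1, 0, 6, 11, 7, 17, 12, 4, 9, 10, 13, 8, 14, 16, 15]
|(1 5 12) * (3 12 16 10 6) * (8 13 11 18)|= 28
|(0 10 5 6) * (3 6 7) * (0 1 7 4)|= 4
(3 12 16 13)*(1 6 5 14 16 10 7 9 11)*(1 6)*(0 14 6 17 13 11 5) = (0 14 16 11 17 13 3 12 10 7 9 5 6) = [14, 1, 2, 12, 4, 6, 0, 9, 8, 5, 7, 17, 10, 3, 16, 15, 11, 13]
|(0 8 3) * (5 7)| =6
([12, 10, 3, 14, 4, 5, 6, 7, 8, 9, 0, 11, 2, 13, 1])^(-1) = [10, 14, 12, 2, 4, 5, 6, 7, 8, 9, 1, 11, 0, 13, 3]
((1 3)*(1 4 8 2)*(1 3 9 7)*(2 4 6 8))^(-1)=(1 7 9)(2 4 8 6 3)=((1 9 7)(2 3 6 8 4))^(-1)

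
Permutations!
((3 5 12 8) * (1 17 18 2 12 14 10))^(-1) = ((1 17 18 2 12 8 3 5 14 10))^(-1) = (1 10 14 5 3 8 12 2 18 17)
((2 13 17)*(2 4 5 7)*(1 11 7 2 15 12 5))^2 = ((1 11 7 15 12 5 2 13 17 4))^2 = (1 7 12 2 17)(4 11 15 5 13)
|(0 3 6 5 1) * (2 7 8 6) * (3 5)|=|(0 5 1)(2 7 8 6 3)|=15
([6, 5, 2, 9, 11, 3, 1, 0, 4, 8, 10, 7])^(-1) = [7, 6, 2, 5, 8, 1, 0, 11, 9, 3, 10, 4]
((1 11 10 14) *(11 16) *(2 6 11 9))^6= ((1 16 9 2 6 11 10 14))^6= (1 10 6 9)(2 16 14 11)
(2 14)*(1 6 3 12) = [0, 6, 14, 12, 4, 5, 3, 7, 8, 9, 10, 11, 1, 13, 2] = (1 6 3 12)(2 14)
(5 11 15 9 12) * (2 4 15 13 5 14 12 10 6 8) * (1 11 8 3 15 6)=[0, 11, 4, 15, 6, 8, 3, 7, 2, 10, 1, 13, 14, 5, 12, 9]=(1 11 13 5 8 2 4 6 3 15 9 10)(12 14)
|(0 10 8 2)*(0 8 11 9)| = 4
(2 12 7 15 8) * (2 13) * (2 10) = (2 12 7 15 8 13 10) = [0, 1, 12, 3, 4, 5, 6, 15, 13, 9, 2, 11, 7, 10, 14, 8]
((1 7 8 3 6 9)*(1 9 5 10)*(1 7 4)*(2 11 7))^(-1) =(1 4)(2 10 5 6 3 8 7 11)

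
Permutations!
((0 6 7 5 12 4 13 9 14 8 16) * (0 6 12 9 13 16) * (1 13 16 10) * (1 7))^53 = (0 8 14 9 5 7 10 4 12)(1 13 16 6)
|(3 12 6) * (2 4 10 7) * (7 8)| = 15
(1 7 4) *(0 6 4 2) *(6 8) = (0 8 6 4 1 7 2) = [8, 7, 0, 3, 1, 5, 4, 2, 6]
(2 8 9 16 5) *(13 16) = [0, 1, 8, 3, 4, 2, 6, 7, 9, 13, 10, 11, 12, 16, 14, 15, 5] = (2 8 9 13 16 5)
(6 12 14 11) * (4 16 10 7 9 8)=(4 16 10 7 9 8)(6 12 14 11)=[0, 1, 2, 3, 16, 5, 12, 9, 4, 8, 7, 6, 14, 13, 11, 15, 10]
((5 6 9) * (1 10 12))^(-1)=((1 10 12)(5 6 9))^(-1)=(1 12 10)(5 9 6)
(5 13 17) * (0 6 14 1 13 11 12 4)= (0 6 14 1 13 17 5 11 12 4)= [6, 13, 2, 3, 0, 11, 14, 7, 8, 9, 10, 12, 4, 17, 1, 15, 16, 5]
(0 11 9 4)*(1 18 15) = (0 11 9 4)(1 18 15) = [11, 18, 2, 3, 0, 5, 6, 7, 8, 4, 10, 9, 12, 13, 14, 1, 16, 17, 15]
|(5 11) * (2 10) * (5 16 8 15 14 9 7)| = 8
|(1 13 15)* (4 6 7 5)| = 12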